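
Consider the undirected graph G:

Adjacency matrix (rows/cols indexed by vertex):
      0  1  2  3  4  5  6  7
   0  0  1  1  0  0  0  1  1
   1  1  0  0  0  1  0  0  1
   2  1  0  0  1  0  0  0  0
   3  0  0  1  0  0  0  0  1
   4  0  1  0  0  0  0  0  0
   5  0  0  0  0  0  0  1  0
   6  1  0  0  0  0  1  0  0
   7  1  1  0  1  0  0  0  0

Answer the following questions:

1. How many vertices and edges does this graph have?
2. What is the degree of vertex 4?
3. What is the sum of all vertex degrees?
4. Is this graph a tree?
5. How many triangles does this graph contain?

Count: 8 vertices, 9 edges.
Vertex 4 has neighbors [1], degree = 1.
Handshaking lemma: 2 * 9 = 18.
A tree on 8 vertices has 7 edges. This graph has 9 edges (2 extra). Not a tree.
Number of triangles = 1.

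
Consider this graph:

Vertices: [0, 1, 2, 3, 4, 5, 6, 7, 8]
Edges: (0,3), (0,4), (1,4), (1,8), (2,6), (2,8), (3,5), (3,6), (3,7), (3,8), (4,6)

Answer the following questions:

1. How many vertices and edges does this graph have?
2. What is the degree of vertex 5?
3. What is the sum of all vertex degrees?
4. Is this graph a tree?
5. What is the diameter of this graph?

Count: 9 vertices, 11 edges.
Vertex 5 has neighbors [3], degree = 1.
Handshaking lemma: 2 * 11 = 22.
A tree on 9 vertices has 8 edges. This graph has 11 edges (3 extra). Not a tree.
Diameter (longest shortest path) = 3.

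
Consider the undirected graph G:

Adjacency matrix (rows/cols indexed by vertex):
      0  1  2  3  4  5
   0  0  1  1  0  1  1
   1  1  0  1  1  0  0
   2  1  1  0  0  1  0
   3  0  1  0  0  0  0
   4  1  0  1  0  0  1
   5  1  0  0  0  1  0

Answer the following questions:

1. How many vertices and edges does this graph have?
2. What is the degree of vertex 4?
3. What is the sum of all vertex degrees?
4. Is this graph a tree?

Count: 6 vertices, 8 edges.
Vertex 4 has neighbors [0, 2, 5], degree = 3.
Handshaking lemma: 2 * 8 = 16.
A tree on 6 vertices has 5 edges. This graph has 8 edges (3 extra). Not a tree.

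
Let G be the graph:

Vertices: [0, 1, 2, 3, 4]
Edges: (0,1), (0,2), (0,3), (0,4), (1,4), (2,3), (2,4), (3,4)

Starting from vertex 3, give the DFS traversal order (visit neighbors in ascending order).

DFS from vertex 3 (neighbors processed in ascending order):
Visit order: 3, 0, 1, 4, 2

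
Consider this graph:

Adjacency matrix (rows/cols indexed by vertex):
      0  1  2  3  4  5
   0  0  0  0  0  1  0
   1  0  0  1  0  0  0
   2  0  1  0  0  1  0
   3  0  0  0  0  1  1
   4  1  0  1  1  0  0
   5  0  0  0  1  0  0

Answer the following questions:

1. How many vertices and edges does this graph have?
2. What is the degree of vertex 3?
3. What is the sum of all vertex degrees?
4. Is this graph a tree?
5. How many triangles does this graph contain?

Count: 6 vertices, 5 edges.
Vertex 3 has neighbors [4, 5], degree = 2.
Handshaking lemma: 2 * 5 = 10.
A graph is a tree iff it is connected and has exactly n-1 edges. This graph is connected (all 6 vertices in one component) and has 6-1 = 5 edges. It is a tree.
Number of triangles = 0.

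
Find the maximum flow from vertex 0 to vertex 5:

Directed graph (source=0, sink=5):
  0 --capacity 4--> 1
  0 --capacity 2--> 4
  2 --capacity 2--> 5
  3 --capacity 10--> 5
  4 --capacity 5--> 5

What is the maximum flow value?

Computing max flow:
  Flow on (0->4): 2/2
  Flow on (4->5): 2/5
Maximum flow = 2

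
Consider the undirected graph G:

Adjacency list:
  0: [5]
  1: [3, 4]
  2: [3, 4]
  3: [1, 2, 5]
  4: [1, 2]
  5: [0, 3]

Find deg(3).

Vertex 3 has neighbors [1, 2, 5], so deg(3) = 3.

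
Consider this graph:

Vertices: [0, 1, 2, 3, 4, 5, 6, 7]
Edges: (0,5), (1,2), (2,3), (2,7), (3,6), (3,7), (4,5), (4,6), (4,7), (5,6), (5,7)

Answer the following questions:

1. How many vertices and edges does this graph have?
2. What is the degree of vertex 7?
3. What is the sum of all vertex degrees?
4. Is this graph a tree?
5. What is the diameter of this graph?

Count: 8 vertices, 11 edges.
Vertex 7 has neighbors [2, 3, 4, 5], degree = 4.
Handshaking lemma: 2 * 11 = 22.
A tree on 8 vertices has 7 edges. This graph has 11 edges (4 extra). Not a tree.
Diameter (longest shortest path) = 4.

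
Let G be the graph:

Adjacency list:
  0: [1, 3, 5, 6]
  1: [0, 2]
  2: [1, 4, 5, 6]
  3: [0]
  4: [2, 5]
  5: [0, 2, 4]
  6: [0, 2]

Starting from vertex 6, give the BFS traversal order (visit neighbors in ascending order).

BFS from vertex 6 (neighbors processed in ascending order):
Visit order: 6, 0, 2, 1, 3, 5, 4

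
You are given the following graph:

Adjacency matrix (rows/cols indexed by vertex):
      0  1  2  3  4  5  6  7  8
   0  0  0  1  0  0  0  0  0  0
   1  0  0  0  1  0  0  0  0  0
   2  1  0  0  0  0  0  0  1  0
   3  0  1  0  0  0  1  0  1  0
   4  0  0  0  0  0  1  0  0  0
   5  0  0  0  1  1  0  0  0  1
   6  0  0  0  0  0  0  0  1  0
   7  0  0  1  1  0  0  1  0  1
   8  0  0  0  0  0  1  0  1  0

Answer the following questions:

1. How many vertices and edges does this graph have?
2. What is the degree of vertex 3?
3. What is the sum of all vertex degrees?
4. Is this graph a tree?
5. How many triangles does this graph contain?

Count: 9 vertices, 9 edges.
Vertex 3 has neighbors [1, 5, 7], degree = 3.
Handshaking lemma: 2 * 9 = 18.
A tree on 9 vertices has 8 edges. This graph has 9 edges (1 extra). Not a tree.
Number of triangles = 0.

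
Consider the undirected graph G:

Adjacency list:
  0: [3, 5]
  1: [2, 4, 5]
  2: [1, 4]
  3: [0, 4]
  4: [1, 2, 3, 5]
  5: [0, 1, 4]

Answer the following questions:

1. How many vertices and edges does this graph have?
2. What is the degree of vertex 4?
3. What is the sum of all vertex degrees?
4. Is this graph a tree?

Count: 6 vertices, 8 edges.
Vertex 4 has neighbors [1, 2, 3, 5], degree = 4.
Handshaking lemma: 2 * 8 = 16.
A tree on 6 vertices has 5 edges. This graph has 8 edges (3 extra). Not a tree.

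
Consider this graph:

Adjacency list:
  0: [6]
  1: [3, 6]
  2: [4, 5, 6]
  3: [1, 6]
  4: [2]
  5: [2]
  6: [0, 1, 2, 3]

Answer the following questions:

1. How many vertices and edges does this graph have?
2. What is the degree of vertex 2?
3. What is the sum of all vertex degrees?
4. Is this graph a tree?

Count: 7 vertices, 7 edges.
Vertex 2 has neighbors [4, 5, 6], degree = 3.
Handshaking lemma: 2 * 7 = 14.
A tree on 7 vertices has 6 edges. This graph has 7 edges (1 extra). Not a tree.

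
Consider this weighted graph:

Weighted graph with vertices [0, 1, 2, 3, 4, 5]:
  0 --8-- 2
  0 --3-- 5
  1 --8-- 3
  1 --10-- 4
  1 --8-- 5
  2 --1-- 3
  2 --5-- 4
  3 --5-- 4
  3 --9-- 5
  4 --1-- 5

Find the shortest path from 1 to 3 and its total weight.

Using Dijkstra's algorithm from vertex 1:
Shortest path: 1 -> 3
Total weight: 8 = 8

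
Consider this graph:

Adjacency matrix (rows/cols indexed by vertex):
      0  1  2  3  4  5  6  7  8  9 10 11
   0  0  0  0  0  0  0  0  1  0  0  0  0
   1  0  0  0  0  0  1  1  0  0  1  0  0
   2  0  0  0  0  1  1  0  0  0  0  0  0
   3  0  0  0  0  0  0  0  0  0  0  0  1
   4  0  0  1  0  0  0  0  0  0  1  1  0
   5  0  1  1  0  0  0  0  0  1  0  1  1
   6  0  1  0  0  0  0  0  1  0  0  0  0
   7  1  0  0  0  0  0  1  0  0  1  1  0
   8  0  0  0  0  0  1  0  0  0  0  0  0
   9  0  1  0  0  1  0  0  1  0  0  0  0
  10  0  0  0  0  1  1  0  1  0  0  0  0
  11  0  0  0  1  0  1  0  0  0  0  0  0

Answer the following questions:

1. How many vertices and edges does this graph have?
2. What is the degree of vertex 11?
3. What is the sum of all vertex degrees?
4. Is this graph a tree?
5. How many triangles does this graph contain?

Count: 12 vertices, 15 edges.
Vertex 11 has neighbors [3, 5], degree = 2.
Handshaking lemma: 2 * 15 = 30.
A tree on 12 vertices has 11 edges. This graph has 15 edges (4 extra). Not a tree.
Number of triangles = 0.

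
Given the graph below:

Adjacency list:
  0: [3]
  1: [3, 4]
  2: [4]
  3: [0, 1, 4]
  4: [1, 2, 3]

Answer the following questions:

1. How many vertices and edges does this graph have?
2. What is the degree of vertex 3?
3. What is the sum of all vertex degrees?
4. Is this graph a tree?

Count: 5 vertices, 5 edges.
Vertex 3 has neighbors [0, 1, 4], degree = 3.
Handshaking lemma: 2 * 5 = 10.
A tree on 5 vertices has 4 edges. This graph has 5 edges (1 extra). Not a tree.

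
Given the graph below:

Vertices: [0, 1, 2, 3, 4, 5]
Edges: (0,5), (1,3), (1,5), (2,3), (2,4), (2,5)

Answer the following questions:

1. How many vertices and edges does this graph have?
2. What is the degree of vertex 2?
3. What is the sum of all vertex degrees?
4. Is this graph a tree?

Count: 6 vertices, 6 edges.
Vertex 2 has neighbors [3, 4, 5], degree = 3.
Handshaking lemma: 2 * 6 = 12.
A tree on 6 vertices has 5 edges. This graph has 6 edges (1 extra). Not a tree.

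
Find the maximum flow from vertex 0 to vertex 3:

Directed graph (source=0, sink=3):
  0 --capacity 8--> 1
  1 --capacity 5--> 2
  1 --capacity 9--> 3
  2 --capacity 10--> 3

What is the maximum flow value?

Computing max flow:
  Flow on (0->1): 8/8
  Flow on (1->3): 8/9
Maximum flow = 8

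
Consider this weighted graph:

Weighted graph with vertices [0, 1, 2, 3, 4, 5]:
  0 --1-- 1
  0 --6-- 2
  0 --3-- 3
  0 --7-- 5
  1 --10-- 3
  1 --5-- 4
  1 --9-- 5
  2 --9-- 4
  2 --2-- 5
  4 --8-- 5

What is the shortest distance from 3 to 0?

Using Dijkstra's algorithm from vertex 3:
Shortest path: 3 -> 0
Total weight: 3 = 3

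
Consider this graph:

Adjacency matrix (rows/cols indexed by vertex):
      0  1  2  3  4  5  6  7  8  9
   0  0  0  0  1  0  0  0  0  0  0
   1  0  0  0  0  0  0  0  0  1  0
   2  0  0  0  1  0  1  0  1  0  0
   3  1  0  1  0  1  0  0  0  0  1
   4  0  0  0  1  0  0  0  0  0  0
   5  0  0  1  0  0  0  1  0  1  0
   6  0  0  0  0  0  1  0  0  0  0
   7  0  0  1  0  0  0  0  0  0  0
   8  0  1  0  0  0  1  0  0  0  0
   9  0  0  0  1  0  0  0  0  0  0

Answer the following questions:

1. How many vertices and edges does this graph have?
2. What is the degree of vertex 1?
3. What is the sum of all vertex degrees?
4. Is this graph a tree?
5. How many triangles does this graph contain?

Count: 10 vertices, 9 edges.
Vertex 1 has neighbors [8], degree = 1.
Handshaking lemma: 2 * 9 = 18.
A graph is a tree iff it is connected and has exactly n-1 edges. This graph is connected (all 10 vertices in one component) and has 10-1 = 9 edges. It is a tree.
Number of triangles = 0.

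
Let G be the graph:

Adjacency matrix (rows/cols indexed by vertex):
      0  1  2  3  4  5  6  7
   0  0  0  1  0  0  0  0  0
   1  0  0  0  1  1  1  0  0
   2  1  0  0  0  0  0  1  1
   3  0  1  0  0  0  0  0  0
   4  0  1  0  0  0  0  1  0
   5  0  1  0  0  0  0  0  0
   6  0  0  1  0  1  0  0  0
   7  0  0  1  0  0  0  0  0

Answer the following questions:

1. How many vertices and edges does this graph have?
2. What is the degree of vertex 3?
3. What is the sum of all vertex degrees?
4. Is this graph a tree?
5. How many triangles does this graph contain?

Count: 8 vertices, 7 edges.
Vertex 3 has neighbors [1], degree = 1.
Handshaking lemma: 2 * 7 = 14.
A graph is a tree iff it is connected and has exactly n-1 edges. This graph is connected (all 8 vertices in one component) and has 8-1 = 7 edges. It is a tree.
Number of triangles = 0.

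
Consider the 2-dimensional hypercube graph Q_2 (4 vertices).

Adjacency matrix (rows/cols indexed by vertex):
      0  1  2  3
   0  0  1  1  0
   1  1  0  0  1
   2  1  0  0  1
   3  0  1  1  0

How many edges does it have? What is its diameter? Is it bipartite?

The 2-dimensional hypercube Q_2 has 4 vertices and each vertex has degree 2.
Total edges = 4 * 2 / 2 = 4.
Diameter = 2 (max Hamming distance between binary labels).
Hypercubes are bipartite (partition by parity of binary representation).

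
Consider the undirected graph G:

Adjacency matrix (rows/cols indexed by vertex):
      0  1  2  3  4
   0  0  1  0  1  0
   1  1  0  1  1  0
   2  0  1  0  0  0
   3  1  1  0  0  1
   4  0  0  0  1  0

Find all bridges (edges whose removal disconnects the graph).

A bridge is an edge whose removal increases the number of connected components.
Bridges found: (1,2), (3,4)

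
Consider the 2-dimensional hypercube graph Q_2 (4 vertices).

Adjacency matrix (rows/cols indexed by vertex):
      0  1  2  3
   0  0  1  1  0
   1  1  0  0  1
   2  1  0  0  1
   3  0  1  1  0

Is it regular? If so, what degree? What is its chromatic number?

In Q_2, every vertex has exactly 2 neighbors (flip one of 2 bits), so it is 2-regular.
Q_2 is bipartite (partition by bit-parity), so chromatic number = 2.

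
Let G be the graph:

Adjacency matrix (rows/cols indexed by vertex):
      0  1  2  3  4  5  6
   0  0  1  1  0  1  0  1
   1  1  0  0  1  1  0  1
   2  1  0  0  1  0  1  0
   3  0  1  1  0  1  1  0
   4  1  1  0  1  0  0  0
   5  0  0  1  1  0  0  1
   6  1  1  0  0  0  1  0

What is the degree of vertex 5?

Vertex 5 has neighbors [2, 3, 6], so deg(5) = 3.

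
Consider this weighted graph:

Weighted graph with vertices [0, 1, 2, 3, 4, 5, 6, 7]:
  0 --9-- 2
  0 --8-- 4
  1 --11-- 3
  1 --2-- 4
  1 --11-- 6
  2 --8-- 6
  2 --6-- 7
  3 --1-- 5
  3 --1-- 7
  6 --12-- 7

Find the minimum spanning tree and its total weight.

Applying Kruskal's algorithm (sort edges by weight, add if no cycle):
  Add (3,7) w=1
  Add (3,5) w=1
  Add (1,4) w=2
  Add (2,7) w=6
  Add (0,4) w=8
  Add (2,6) w=8
  Add (0,2) w=9
  Skip (1,6) w=11 (creates cycle)
  Skip (1,3) w=11 (creates cycle)
  Skip (6,7) w=12 (creates cycle)
MST weight = 35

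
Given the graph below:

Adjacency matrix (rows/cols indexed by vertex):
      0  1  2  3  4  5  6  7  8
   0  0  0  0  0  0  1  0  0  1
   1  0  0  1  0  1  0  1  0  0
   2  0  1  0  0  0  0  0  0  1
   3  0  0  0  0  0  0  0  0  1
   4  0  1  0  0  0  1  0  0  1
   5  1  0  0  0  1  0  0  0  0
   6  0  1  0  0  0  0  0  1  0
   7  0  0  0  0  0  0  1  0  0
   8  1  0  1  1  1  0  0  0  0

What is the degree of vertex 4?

Vertex 4 has neighbors [1, 5, 8], so deg(4) = 3.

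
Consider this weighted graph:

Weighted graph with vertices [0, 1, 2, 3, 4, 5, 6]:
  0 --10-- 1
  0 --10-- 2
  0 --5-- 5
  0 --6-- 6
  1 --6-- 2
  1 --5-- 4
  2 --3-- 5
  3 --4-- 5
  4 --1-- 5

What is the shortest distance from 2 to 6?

Using Dijkstra's algorithm from vertex 2:
Shortest path: 2 -> 5 -> 0 -> 6
Total weight: 3 + 5 + 6 = 14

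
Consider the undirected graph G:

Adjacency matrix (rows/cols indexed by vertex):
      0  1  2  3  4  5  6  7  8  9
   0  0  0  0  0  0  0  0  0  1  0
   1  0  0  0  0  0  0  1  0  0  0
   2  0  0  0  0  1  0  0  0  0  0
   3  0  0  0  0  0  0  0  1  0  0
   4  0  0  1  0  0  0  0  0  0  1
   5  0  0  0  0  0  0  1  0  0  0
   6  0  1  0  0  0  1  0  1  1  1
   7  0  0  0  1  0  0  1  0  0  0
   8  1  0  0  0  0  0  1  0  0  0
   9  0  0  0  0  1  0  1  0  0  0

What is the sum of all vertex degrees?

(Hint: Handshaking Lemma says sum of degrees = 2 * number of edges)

Count edges: 9 edges.
By Handshaking Lemma: sum of degrees = 2 * 9 = 18.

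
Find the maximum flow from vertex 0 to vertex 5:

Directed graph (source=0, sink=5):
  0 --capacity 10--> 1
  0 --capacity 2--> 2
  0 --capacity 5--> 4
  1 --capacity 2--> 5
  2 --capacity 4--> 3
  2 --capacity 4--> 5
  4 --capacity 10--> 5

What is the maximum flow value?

Computing max flow:
  Flow on (0->1): 2/10
  Flow on (0->2): 2/2
  Flow on (0->4): 5/5
  Flow on (1->5): 2/2
  Flow on (2->5): 2/4
  Flow on (4->5): 5/10
Maximum flow = 9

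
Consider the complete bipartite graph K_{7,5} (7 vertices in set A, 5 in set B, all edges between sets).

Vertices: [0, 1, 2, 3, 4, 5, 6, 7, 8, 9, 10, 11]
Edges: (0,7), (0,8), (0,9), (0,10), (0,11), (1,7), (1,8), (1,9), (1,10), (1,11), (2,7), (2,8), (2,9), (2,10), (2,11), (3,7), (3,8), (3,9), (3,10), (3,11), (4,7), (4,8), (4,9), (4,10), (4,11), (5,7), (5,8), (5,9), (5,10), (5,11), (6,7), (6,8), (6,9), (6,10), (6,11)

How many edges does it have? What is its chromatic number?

K_{7,5} has 7 * 5 = 35 edges.
Bipartite graphs have chromatic number 2 (color each partition differently).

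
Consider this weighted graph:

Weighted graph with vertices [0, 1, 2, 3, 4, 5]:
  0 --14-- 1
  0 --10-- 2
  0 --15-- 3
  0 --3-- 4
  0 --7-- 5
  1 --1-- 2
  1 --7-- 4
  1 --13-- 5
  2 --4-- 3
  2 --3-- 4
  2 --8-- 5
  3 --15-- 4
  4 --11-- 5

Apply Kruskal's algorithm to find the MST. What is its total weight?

Applying Kruskal's algorithm (sort edges by weight, add if no cycle):
  Add (1,2) w=1
  Add (0,4) w=3
  Add (2,4) w=3
  Add (2,3) w=4
  Add (0,5) w=7
  Skip (1,4) w=7 (creates cycle)
  Skip (2,5) w=8 (creates cycle)
  Skip (0,2) w=10 (creates cycle)
  Skip (4,5) w=11 (creates cycle)
  Skip (1,5) w=13 (creates cycle)
  Skip (0,1) w=14 (creates cycle)
  Skip (0,3) w=15 (creates cycle)
  Skip (3,4) w=15 (creates cycle)
MST weight = 18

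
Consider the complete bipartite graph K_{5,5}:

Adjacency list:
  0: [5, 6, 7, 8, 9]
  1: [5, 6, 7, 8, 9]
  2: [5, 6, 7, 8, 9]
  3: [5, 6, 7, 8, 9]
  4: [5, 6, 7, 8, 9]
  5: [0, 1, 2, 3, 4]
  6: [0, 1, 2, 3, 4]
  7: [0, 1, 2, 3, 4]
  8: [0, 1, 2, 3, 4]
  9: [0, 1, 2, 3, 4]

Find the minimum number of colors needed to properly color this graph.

K_{5,5} is bipartite: vertices split into two independent sets of size 5 and 5.
Color one set 0, the other 1. No adjacent vertices share a color.
Chromatic number = 2.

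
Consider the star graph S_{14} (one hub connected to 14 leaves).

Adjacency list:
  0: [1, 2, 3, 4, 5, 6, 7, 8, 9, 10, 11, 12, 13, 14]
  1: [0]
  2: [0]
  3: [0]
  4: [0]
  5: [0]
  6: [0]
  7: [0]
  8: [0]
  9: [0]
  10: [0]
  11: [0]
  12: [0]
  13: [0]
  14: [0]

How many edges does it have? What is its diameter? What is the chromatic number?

Star graph S_{14}: the hub connects to all 14 leaves.
Edges = 14.
Diameter = 2 (any leaf to hub is 1, leaf to leaf through hub is 2).
Star graphs are bipartite (hub vs leaves), so chromatic number = 2.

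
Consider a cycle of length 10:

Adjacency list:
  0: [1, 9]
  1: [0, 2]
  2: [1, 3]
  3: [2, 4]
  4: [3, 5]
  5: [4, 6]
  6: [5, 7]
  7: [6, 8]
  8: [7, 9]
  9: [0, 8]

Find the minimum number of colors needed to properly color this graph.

This is an even cycle (C_10). Even cycles are bipartite.
Chromatic number = 2.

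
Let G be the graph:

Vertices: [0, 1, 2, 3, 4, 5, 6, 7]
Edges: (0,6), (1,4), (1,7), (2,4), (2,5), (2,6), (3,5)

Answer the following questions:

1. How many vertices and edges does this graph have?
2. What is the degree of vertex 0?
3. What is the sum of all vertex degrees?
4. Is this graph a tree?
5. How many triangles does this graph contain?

Count: 8 vertices, 7 edges.
Vertex 0 has neighbors [6], degree = 1.
Handshaking lemma: 2 * 7 = 14.
A graph is a tree iff it is connected and has exactly n-1 edges. This graph is connected (all 8 vertices in one component) and has 8-1 = 7 edges. It is a tree.
Number of triangles = 0.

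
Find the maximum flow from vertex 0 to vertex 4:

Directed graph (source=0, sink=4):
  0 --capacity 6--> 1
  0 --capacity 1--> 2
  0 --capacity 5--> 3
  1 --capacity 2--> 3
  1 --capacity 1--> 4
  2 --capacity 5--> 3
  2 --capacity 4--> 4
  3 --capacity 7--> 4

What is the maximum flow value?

Computing max flow:
  Flow on (0->1): 3/6
  Flow on (0->2): 1/1
  Flow on (0->3): 5/5
  Flow on (1->3): 2/2
  Flow on (1->4): 1/1
  Flow on (2->4): 1/4
  Flow on (3->4): 7/7
Maximum flow = 9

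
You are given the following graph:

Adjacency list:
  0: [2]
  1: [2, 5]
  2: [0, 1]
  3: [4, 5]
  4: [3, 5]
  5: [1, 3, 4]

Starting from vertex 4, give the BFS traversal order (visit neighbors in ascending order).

BFS from vertex 4 (neighbors processed in ascending order):
Visit order: 4, 3, 5, 1, 2, 0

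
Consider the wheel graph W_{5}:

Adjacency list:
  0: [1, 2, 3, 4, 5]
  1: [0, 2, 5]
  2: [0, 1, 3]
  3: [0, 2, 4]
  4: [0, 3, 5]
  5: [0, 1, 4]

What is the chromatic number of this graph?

W_{5} = C_{5} plus a hub adjacent to every cycle vertex.
The outer cycle needs 3 colors (odd cycle); the hub is adjacent to all of them so needs a fresh color.
Chromatic number = 3 + 1 = 4.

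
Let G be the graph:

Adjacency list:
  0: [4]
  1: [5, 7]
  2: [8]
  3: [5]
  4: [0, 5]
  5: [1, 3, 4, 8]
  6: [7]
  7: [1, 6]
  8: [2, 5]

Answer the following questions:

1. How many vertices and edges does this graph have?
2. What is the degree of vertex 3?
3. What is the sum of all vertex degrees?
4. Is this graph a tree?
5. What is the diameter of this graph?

Count: 9 vertices, 8 edges.
Vertex 3 has neighbors [5], degree = 1.
Handshaking lemma: 2 * 8 = 16.
A graph is a tree iff it is connected and has exactly n-1 edges. This graph is connected (all 9 vertices in one component) and has 9-1 = 8 edges. It is a tree.
Diameter (longest shortest path) = 5.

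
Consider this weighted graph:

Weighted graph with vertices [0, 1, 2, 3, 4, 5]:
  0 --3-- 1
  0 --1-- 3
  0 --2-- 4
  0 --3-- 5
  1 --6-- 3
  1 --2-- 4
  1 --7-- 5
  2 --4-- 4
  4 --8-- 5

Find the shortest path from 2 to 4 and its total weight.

Using Dijkstra's algorithm from vertex 2:
Shortest path: 2 -> 4
Total weight: 4 = 4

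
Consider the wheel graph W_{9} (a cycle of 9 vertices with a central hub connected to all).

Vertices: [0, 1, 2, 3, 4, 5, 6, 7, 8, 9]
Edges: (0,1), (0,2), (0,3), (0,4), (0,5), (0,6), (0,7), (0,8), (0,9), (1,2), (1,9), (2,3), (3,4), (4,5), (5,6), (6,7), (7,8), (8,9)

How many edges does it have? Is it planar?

Wheel graph W_{9}: 9 cycle edges + 9 spoke edges = 18 edges.
Total vertices: 10.
The graph is planar.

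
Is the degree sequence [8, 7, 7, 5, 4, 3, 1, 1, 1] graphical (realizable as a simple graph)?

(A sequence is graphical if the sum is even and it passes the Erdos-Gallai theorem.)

Sum of degrees = 37. Sum is odd, so the sequence is NOT graphical.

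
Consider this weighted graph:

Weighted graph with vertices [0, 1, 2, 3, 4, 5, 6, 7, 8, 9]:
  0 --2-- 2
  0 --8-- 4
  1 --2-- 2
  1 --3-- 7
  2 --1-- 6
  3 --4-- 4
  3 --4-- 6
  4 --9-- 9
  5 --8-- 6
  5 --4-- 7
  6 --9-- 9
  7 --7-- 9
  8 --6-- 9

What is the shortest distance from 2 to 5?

Using Dijkstra's algorithm from vertex 2:
Shortest path: 2 -> 6 -> 5
Total weight: 1 + 8 = 9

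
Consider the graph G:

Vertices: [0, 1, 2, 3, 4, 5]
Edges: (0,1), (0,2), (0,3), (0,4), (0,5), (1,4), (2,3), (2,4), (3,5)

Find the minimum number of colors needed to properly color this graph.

The graph has a maximum clique of size 3 (lower bound on chromatic number).
A valid 3-coloring: {0: 0, 1: 1, 2: 1, 3: 2, 4: 2, 5: 1}.
Chromatic number = 3.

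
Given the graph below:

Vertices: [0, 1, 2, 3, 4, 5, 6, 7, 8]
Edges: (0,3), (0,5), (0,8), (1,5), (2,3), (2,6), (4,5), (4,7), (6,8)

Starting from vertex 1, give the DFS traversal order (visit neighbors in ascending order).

DFS from vertex 1 (neighbors processed in ascending order):
Visit order: 1, 5, 0, 3, 2, 6, 8, 4, 7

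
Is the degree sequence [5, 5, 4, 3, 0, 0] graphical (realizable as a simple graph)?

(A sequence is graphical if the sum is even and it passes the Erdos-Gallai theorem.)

Sum of degrees = 17. Sum is odd, so the sequence is NOT graphical.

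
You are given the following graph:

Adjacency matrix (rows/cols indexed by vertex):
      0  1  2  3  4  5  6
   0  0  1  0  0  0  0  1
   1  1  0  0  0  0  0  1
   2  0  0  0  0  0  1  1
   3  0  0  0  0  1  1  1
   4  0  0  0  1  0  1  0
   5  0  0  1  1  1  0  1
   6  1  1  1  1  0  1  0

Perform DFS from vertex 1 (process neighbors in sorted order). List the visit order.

DFS from vertex 1 (neighbors processed in ascending order):
Visit order: 1, 0, 6, 2, 5, 3, 4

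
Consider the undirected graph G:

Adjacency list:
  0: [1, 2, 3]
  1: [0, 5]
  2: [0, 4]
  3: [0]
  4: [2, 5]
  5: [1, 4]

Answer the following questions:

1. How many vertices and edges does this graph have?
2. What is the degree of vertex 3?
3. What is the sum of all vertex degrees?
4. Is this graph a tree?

Count: 6 vertices, 6 edges.
Vertex 3 has neighbors [0], degree = 1.
Handshaking lemma: 2 * 6 = 12.
A tree on 6 vertices has 5 edges. This graph has 6 edges (1 extra). Not a tree.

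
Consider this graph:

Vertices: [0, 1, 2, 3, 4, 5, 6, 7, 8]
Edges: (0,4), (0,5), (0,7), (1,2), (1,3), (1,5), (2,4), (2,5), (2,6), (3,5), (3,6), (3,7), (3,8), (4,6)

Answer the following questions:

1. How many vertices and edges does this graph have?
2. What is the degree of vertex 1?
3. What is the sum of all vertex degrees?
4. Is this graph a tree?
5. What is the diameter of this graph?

Count: 9 vertices, 14 edges.
Vertex 1 has neighbors [2, 3, 5], degree = 3.
Handshaking lemma: 2 * 14 = 28.
A tree on 9 vertices has 8 edges. This graph has 14 edges (6 extra). Not a tree.
Diameter (longest shortest path) = 3.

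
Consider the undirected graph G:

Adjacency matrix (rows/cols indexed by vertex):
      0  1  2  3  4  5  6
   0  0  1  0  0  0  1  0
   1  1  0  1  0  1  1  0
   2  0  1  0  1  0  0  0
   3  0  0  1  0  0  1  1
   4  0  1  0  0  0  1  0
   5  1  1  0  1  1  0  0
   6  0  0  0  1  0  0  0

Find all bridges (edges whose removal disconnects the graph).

A bridge is an edge whose removal increases the number of connected components.
Bridges found: (3,6)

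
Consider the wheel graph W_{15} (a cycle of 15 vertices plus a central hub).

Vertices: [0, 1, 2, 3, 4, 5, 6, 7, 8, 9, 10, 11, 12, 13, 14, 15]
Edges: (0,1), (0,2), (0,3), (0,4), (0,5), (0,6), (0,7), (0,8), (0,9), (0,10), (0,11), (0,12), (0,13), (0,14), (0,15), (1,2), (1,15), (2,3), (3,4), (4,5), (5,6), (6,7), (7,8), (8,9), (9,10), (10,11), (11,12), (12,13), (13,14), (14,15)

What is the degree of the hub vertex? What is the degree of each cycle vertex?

The hub connects to all 15 cycle vertices, so deg(hub) = 15.
Each cycle vertex connects to 2 neighbors on the cycle plus the hub, so deg(cycle vertex) = 3.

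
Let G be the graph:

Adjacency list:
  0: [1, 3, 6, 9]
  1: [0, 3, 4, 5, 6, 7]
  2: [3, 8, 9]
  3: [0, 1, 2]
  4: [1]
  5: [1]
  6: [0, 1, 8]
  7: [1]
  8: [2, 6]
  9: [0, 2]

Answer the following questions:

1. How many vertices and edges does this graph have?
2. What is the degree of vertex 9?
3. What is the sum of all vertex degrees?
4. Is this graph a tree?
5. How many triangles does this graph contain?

Count: 10 vertices, 13 edges.
Vertex 9 has neighbors [0, 2], degree = 2.
Handshaking lemma: 2 * 13 = 26.
A tree on 10 vertices has 9 edges. This graph has 13 edges (4 extra). Not a tree.
Number of triangles = 2.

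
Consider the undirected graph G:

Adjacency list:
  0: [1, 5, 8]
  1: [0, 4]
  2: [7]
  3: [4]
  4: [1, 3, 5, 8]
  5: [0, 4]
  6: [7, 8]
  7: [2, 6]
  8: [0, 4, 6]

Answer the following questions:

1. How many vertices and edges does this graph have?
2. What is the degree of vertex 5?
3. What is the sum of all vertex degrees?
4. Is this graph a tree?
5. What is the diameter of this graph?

Count: 9 vertices, 10 edges.
Vertex 5 has neighbors [0, 4], degree = 2.
Handshaking lemma: 2 * 10 = 20.
A tree on 9 vertices has 8 edges. This graph has 10 edges (2 extra). Not a tree.
Diameter (longest shortest path) = 5.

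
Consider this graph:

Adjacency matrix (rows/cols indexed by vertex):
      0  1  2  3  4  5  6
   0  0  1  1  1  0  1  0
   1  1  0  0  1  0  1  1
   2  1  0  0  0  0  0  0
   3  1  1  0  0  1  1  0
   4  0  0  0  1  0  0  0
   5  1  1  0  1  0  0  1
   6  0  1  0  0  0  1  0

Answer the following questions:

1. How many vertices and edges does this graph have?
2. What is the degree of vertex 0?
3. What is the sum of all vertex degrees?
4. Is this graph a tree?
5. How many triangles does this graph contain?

Count: 7 vertices, 10 edges.
Vertex 0 has neighbors [1, 2, 3, 5], degree = 4.
Handshaking lemma: 2 * 10 = 20.
A tree on 7 vertices has 6 edges. This graph has 10 edges (4 extra). Not a tree.
Number of triangles = 5.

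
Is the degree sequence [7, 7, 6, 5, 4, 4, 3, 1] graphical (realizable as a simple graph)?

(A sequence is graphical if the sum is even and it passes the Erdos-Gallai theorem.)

Sum of degrees = 37. Sum is odd, so the sequence is NOT graphical.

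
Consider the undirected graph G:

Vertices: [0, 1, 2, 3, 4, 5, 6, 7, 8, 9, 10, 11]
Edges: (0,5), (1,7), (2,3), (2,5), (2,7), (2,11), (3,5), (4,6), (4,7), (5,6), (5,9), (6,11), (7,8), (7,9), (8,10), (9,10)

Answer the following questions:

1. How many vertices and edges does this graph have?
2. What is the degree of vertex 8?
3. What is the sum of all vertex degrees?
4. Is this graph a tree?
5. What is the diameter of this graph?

Count: 12 vertices, 16 edges.
Vertex 8 has neighbors [7, 10], degree = 2.
Handshaking lemma: 2 * 16 = 32.
A tree on 12 vertices has 11 edges. This graph has 16 edges (5 extra). Not a tree.
Diameter (longest shortest path) = 4.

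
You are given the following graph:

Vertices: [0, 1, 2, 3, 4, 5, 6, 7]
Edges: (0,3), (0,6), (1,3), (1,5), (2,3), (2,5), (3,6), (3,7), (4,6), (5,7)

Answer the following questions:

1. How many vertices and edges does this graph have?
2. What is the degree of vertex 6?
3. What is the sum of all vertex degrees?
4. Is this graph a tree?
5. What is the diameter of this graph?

Count: 8 vertices, 10 edges.
Vertex 6 has neighbors [0, 3, 4], degree = 3.
Handshaking lemma: 2 * 10 = 20.
A tree on 8 vertices has 7 edges. This graph has 10 edges (3 extra). Not a tree.
Diameter (longest shortest path) = 4.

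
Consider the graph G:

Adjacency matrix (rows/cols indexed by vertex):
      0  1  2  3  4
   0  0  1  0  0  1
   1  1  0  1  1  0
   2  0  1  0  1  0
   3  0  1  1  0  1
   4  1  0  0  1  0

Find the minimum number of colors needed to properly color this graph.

The graph has a maximum clique of size 3 (lower bound on chromatic number).
A valid 3-coloring: {0: 1, 1: 0, 2: 2, 3: 1, 4: 0}.
Chromatic number = 3.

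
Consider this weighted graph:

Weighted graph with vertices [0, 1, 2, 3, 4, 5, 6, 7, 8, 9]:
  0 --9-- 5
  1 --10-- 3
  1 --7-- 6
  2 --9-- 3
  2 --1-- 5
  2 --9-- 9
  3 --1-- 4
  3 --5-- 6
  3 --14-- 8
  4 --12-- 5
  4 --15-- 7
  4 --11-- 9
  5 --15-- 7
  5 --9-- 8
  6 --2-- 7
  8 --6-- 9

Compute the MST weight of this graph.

Applying Kruskal's algorithm (sort edges by weight, add if no cycle):
  Add (2,5) w=1
  Add (3,4) w=1
  Add (6,7) w=2
  Add (3,6) w=5
  Add (8,9) w=6
  Add (1,6) w=7
  Add (0,5) w=9
  Add (2,9) w=9
  Add (2,3) w=9
  Skip (5,8) w=9 (creates cycle)
  Skip (1,3) w=10 (creates cycle)
  Skip (4,9) w=11 (creates cycle)
  Skip (4,5) w=12 (creates cycle)
  Skip (3,8) w=14 (creates cycle)
  Skip (4,7) w=15 (creates cycle)
  Skip (5,7) w=15 (creates cycle)
MST weight = 49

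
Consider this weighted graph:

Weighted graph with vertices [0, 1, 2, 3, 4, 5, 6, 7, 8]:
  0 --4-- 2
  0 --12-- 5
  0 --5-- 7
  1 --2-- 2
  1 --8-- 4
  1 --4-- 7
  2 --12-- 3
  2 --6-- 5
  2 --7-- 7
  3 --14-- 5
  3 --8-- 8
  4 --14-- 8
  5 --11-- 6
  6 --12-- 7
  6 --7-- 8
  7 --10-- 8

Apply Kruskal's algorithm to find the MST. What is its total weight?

Applying Kruskal's algorithm (sort edges by weight, add if no cycle):
  Add (1,2) w=2
  Add (0,2) w=4
  Add (1,7) w=4
  Skip (0,7) w=5 (creates cycle)
  Add (2,5) w=6
  Skip (2,7) w=7 (creates cycle)
  Add (6,8) w=7
  Add (1,4) w=8
  Add (3,8) w=8
  Add (7,8) w=10
  Skip (5,6) w=11 (creates cycle)
  Skip (0,5) w=12 (creates cycle)
  Skip (2,3) w=12 (creates cycle)
  Skip (6,7) w=12 (creates cycle)
  Skip (3,5) w=14 (creates cycle)
  Skip (4,8) w=14 (creates cycle)
MST weight = 49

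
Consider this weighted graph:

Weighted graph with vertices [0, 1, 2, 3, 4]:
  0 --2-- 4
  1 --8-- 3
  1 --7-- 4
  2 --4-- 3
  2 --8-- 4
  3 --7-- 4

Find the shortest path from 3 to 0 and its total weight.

Using Dijkstra's algorithm from vertex 3:
Shortest path: 3 -> 4 -> 0
Total weight: 7 + 2 = 9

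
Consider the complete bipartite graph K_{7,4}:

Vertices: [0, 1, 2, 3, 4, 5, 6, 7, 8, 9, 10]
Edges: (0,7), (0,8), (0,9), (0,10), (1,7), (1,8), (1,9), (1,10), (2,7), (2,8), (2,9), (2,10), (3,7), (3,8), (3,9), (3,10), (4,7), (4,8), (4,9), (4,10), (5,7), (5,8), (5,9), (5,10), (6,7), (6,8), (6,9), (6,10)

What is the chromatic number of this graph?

K_{7,4} is bipartite: vertices split into two independent sets of size 7 and 4.
Color one set 0, the other 1. No adjacent vertices share a color.
Chromatic number = 2.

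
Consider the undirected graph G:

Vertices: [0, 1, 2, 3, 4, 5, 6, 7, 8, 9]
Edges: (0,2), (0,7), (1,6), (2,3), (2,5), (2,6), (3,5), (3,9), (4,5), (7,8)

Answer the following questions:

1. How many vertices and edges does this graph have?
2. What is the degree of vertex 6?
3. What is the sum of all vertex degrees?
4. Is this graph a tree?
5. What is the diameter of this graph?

Count: 10 vertices, 10 edges.
Vertex 6 has neighbors [1, 2], degree = 2.
Handshaking lemma: 2 * 10 = 20.
A tree on 10 vertices has 9 edges. This graph has 10 edges (1 extra). Not a tree.
Diameter (longest shortest path) = 5.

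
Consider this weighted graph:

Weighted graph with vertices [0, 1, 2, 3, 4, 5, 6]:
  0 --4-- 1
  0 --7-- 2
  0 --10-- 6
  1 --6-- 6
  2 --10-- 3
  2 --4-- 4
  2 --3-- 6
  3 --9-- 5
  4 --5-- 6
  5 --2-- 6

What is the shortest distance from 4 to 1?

Using Dijkstra's algorithm from vertex 4:
Shortest path: 4 -> 6 -> 1
Total weight: 5 + 6 = 11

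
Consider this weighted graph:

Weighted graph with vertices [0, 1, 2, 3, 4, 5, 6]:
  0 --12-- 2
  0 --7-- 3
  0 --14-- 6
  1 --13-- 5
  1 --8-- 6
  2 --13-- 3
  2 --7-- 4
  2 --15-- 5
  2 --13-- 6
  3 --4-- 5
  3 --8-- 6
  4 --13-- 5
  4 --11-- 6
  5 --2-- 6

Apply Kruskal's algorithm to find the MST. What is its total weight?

Applying Kruskal's algorithm (sort edges by weight, add if no cycle):
  Add (5,6) w=2
  Add (3,5) w=4
  Add (0,3) w=7
  Add (2,4) w=7
  Add (1,6) w=8
  Skip (3,6) w=8 (creates cycle)
  Add (4,6) w=11
  Skip (0,2) w=12 (creates cycle)
  Skip (1,5) w=13 (creates cycle)
  Skip (2,6) w=13 (creates cycle)
  Skip (2,3) w=13 (creates cycle)
  Skip (4,5) w=13 (creates cycle)
  Skip (0,6) w=14 (creates cycle)
  Skip (2,5) w=15 (creates cycle)
MST weight = 39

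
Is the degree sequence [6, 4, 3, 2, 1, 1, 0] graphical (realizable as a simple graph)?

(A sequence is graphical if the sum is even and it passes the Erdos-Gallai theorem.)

Sum of degrees = 17. Sum is odd, so the sequence is NOT graphical.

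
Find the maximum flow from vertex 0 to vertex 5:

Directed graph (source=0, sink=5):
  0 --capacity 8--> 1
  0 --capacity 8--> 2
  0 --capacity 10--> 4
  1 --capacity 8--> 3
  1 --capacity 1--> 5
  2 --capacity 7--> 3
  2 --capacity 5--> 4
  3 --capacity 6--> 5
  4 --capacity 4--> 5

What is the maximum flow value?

Computing max flow:
  Flow on (0->1): 7/8
  Flow on (0->2): 4/8
  Flow on (1->3): 6/8
  Flow on (1->5): 1/1
  Flow on (2->4): 4/5
  Flow on (3->5): 6/6
  Flow on (4->5): 4/4
Maximum flow = 11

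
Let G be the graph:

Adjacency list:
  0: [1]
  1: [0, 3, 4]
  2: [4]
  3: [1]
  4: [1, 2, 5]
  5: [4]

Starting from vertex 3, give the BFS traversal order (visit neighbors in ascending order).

BFS from vertex 3 (neighbors processed in ascending order):
Visit order: 3, 1, 0, 4, 2, 5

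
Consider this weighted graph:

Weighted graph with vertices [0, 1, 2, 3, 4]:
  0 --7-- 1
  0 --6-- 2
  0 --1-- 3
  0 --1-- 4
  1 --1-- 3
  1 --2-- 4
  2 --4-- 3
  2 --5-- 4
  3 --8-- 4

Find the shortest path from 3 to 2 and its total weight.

Using Dijkstra's algorithm from vertex 3:
Shortest path: 3 -> 2
Total weight: 4 = 4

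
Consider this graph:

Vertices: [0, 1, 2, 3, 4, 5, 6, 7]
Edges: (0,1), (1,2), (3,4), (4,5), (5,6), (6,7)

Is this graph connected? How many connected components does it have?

Checking connectivity: the graph has 2 connected component(s).
Components: [[0, 1, 2], [3, 4, 5, 6, 7]]. The graph is NOT connected.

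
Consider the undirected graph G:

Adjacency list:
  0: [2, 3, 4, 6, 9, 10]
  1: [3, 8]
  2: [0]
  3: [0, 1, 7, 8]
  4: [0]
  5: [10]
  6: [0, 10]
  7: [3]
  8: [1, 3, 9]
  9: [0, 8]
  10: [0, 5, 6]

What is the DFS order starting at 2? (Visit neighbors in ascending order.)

DFS from vertex 2 (neighbors processed in ascending order):
Visit order: 2, 0, 3, 1, 8, 9, 7, 4, 6, 10, 5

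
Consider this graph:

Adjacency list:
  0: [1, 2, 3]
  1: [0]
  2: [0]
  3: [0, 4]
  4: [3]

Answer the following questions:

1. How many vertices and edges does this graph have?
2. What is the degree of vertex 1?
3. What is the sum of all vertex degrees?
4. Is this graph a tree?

Count: 5 vertices, 4 edges.
Vertex 1 has neighbors [0], degree = 1.
Handshaking lemma: 2 * 4 = 8.
A graph is a tree iff it is connected and has exactly n-1 edges. This graph is connected (all 5 vertices in one component) and has 5-1 = 4 edges. It is a tree.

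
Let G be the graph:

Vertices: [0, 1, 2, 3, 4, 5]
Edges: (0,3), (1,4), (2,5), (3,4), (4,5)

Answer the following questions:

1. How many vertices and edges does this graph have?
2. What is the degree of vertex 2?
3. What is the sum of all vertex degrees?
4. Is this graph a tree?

Count: 6 vertices, 5 edges.
Vertex 2 has neighbors [5], degree = 1.
Handshaking lemma: 2 * 5 = 10.
A graph is a tree iff it is connected and has exactly n-1 edges. This graph is connected (all 6 vertices in one component) and has 6-1 = 5 edges. It is a tree.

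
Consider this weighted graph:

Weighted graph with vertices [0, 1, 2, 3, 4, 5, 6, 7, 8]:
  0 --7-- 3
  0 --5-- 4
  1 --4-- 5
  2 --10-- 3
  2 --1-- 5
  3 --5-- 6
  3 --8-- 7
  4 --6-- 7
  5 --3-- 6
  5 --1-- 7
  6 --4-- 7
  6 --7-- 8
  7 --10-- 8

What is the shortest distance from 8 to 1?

Using Dijkstra's algorithm from vertex 8:
Shortest path: 8 -> 6 -> 5 -> 1
Total weight: 7 + 3 + 4 = 14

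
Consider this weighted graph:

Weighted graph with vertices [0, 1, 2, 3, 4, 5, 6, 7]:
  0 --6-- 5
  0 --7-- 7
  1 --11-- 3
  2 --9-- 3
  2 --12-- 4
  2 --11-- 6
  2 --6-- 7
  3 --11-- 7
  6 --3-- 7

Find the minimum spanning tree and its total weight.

Applying Kruskal's algorithm (sort edges by weight, add if no cycle):
  Add (6,7) w=3
  Add (0,5) w=6
  Add (2,7) w=6
  Add (0,7) w=7
  Add (2,3) w=9
  Add (1,3) w=11
  Skip (2,6) w=11 (creates cycle)
  Skip (3,7) w=11 (creates cycle)
  Add (2,4) w=12
MST weight = 54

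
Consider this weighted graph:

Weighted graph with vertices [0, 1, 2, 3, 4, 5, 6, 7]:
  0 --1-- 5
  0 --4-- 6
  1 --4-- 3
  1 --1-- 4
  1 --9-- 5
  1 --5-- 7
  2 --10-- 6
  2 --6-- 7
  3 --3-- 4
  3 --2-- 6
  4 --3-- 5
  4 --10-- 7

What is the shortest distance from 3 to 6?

Using Dijkstra's algorithm from vertex 3:
Shortest path: 3 -> 6
Total weight: 2 = 2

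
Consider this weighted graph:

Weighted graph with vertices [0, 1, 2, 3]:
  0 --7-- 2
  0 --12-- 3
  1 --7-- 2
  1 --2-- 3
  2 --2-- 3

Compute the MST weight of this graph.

Applying Kruskal's algorithm (sort edges by weight, add if no cycle):
  Add (1,3) w=2
  Add (2,3) w=2
  Add (0,2) w=7
  Skip (1,2) w=7 (creates cycle)
  Skip (0,3) w=12 (creates cycle)
MST weight = 11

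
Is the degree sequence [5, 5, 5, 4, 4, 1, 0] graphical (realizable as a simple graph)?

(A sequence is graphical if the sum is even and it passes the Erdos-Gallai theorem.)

Sum of degrees = 24. Sum is even but fails Erdos-Gallai. The sequence is NOT graphical.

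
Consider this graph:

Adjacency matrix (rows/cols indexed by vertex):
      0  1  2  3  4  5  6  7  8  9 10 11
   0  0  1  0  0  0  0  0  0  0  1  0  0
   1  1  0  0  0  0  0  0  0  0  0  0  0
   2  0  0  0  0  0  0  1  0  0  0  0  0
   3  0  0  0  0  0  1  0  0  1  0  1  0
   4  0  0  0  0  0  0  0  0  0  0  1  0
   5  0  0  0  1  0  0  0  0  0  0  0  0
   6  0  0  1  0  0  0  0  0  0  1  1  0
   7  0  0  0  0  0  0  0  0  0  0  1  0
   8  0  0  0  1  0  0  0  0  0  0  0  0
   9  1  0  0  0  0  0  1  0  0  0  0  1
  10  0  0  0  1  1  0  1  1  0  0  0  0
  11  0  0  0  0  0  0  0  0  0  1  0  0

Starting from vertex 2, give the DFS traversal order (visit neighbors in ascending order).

DFS from vertex 2 (neighbors processed in ascending order):
Visit order: 2, 6, 9, 0, 1, 11, 10, 3, 5, 8, 4, 7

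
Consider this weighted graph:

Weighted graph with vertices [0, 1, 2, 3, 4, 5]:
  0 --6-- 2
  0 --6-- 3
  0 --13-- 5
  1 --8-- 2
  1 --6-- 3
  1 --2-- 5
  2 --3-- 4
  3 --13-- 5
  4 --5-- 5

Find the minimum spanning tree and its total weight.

Applying Kruskal's algorithm (sort edges by weight, add if no cycle):
  Add (1,5) w=2
  Add (2,4) w=3
  Add (4,5) w=5
  Add (0,2) w=6
  Add (0,3) w=6
  Skip (1,3) w=6 (creates cycle)
  Skip (1,2) w=8 (creates cycle)
  Skip (0,5) w=13 (creates cycle)
  Skip (3,5) w=13 (creates cycle)
MST weight = 22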